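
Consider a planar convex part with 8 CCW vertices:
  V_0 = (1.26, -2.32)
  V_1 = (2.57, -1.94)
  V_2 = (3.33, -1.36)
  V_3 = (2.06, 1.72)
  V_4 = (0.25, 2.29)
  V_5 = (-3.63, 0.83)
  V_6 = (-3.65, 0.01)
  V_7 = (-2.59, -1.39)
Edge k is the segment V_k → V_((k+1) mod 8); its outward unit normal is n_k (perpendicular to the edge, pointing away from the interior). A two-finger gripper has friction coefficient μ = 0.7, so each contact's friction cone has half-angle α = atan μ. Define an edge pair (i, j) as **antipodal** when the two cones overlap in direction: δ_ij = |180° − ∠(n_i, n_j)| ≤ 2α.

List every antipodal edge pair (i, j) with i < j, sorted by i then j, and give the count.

α = atan 0.7 = 34.99°;  2α = 69.98°
n_0 = (+0.2786, -0.9604)
n_1 = (+0.6067, -0.7950)
n_2 = (+0.9245, +0.3812)
n_3 = (+0.3004, +0.9538)
n_4 = (-0.3522, +0.9359)
n_5 = (-0.9997, +0.0244)
n_6 = (-0.7973, -0.6036)
n_7 = (-0.2348, -0.9720)
  (0,1): δ = 158.83°  ·
  (0,2): δ = 83.77°  ·
  (0,3): δ = 33.66°  ✓
  (0,4): δ = 4.44°  ✓
  (0,5): δ = 72.43°  ·
  (0,6): δ = 110.95°  ·
  (0,7): δ = 150.24°  ·
  (1,2): δ = 104.94°  ·
  (1,3): δ = 54.83°  ✓
  (1,4): δ = 16.73°  ✓
  (1,5): δ = 51.25°  ✓
  (1,6): δ = 89.78°  ·
  (1,7): δ = 129.07°  ·
  (2,3): δ = 129.89°  ·
  (2,4): δ = 91.79°  ·
  (2,5): δ = 23.81°  ✓
  (2,6): δ = 14.72°  ✓
  (2,7): δ = 54.01°  ✓
  (3,4): δ = 141.90°  ·
  (3,5): δ = 73.92°  ·
  (3,6): δ = 35.39°  ✓
  (3,7): δ = 3.90°  ✓
  (4,5): δ = 112.02°  ·
  (4,6): δ = 73.49°  ·
  (4,7): δ = 34.20°  ✓
  (5,6): δ = 141.47°  ·
  (5,7): δ = 102.18°  ·
  (6,7): δ = 140.71°  ·
antipodal pairs: 11

count = 11; pairs: (0,3), (0,4), (1,3), (1,4), (1,5), (2,5), (2,6), (2,7), (3,6), (3,7), (4,7)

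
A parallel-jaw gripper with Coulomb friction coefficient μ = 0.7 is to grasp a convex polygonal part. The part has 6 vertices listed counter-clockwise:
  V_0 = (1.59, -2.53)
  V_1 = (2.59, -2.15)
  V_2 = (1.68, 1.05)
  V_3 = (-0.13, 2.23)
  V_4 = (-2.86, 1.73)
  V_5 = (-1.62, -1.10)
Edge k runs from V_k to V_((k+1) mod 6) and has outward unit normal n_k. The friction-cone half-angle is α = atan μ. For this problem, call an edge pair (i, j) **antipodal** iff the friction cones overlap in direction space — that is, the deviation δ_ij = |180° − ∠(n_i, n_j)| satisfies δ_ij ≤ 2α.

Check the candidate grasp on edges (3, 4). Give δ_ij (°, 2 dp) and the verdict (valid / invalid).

α = atan 0.7 = 34.99°;  2α = 69.98°
edge 3: e_3 = (-2.73, -0.50);  n_3 = (-0.1802, +0.9836)
edge 4: e_4 = (+1.24, -2.83);  n_4 = (-0.9159, -0.4013)
∠(n_3, n_4) = 103.28°
δ = |180° − 103.28°| = 76.72°
76.72° > 2α = 69.98°  →  invalid

δ = 76.72°, invalid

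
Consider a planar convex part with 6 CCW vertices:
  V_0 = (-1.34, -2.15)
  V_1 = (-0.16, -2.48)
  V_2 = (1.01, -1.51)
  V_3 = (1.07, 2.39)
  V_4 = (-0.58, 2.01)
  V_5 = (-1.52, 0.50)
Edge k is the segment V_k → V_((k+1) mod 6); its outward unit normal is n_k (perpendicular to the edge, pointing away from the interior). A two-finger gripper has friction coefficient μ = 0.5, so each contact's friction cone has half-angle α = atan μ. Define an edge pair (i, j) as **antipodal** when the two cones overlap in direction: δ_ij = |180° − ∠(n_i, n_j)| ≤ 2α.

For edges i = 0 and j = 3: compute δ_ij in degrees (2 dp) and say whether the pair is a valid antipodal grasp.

δ = 28.59°, valid

α = atan 0.5 = 26.57°;  2α = 53.13°
edge 0: e_0 = (+1.18, -0.33);  n_0 = (-0.2693, -0.9630)
edge 3: e_3 = (-1.65, -0.38);  n_3 = (-0.2244, +0.9745)
∠(n_0, n_3) = 151.41°
δ = |180° − 151.41°| = 28.59°
28.59° ≤ 2α = 53.13°  →  valid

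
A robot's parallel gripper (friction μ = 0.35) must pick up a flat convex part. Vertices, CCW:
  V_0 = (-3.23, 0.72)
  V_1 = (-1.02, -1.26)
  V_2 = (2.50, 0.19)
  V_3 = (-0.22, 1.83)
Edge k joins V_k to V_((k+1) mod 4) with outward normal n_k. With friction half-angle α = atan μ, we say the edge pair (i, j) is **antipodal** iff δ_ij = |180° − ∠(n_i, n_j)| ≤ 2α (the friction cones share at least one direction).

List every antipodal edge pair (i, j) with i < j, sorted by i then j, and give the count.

α = atan 0.35 = 19.29°;  2α = 38.58°
n_0 = (-0.6673, -0.7448)
n_1 = (+0.3809, -0.9246)
n_2 = (+0.5163, +0.8564)
n_3 = (-0.3460, +0.9382)
  (0,1): δ = 115.75°  ·
  (0,2): δ = 10.77°  ✓
  (0,3): δ = 62.10°  ·
  (1,2): δ = 53.48°  ·
  (1,3): δ = 2.15°  ✓
  (2,3): δ = 128.67°  ·
antipodal pairs: 2

count = 2; pairs: (0,2), (1,3)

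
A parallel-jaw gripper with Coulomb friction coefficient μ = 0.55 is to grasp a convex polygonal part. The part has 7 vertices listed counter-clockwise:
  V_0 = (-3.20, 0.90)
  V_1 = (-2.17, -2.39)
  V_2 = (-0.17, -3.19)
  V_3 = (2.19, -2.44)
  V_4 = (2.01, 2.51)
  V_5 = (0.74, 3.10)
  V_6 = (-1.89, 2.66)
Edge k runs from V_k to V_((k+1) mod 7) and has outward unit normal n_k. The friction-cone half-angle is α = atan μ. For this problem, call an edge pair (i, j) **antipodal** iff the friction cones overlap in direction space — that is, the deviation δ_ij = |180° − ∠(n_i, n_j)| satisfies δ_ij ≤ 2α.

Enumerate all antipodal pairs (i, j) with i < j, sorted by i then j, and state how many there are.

α = atan 0.55 = 28.81°;  2α = 57.62°
n_0 = (-0.9543, -0.2988)
n_1 = (-0.3714, -0.9285)
n_2 = (+0.3029, -0.9530)
n_3 = (+0.9993, +0.0363)
n_4 = (+0.4213, +0.9069)
n_5 = (-0.1650, +0.9863)
n_6 = (-0.8022, +0.5971)
  (0,1): δ = 129.19°  ·
  (0,2): δ = 89.75°  ·
  (0,3): δ = 15.30°  ✓
  (0,4): δ = 47.70°  ✓
  (0,5): δ = 82.11°  ·
  (0,6): δ = 125.96°  ·
  (1,2): δ = 140.57°  ·
  (1,3): δ = 66.12°  ·
  (1,4): δ = 3.12°  ✓
  (1,5): δ = 31.30°  ✓
  (1,6): δ = 75.14°  ·
  (2,3): δ = 105.55°  ·
  (2,4): δ = 42.55°  ✓
  (2,5): δ = 8.13°  ✓
  (2,6): δ = 35.71°  ✓
  (3,4): δ = 117.00°  ·
  (3,5): δ = 82.58°  ·
  (3,6): δ = 38.74°  ✓
  (4,5): δ = 145.58°  ·
  (4,6): δ = 101.74°  ·
  (5,6): δ = 136.16°  ·
antipodal pairs: 8

count = 8; pairs: (0,3), (0,4), (1,4), (1,5), (2,4), (2,5), (2,6), (3,6)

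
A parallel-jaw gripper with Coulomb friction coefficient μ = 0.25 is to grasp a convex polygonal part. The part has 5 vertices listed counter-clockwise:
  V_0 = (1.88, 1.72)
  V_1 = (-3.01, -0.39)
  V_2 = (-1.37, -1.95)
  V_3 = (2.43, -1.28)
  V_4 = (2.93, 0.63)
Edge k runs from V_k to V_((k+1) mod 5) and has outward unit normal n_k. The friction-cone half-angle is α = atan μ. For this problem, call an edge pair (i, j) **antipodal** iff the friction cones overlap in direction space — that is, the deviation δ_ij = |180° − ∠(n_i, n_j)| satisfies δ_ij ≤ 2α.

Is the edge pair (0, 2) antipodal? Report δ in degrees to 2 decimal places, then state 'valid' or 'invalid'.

α = atan 0.25 = 14.04°;  2α = 28.07°
edge 0: e_0 = (-4.89, -2.11);  n_0 = (-0.3962, +0.9182)
edge 2: e_2 = (+3.80, +0.67);  n_2 = (+0.1736, -0.9848)
∠(n_0, n_2) = 166.66°
δ = |180° − 166.66°| = 13.34°
13.34° ≤ 2α = 28.07°  →  valid

δ = 13.34°, valid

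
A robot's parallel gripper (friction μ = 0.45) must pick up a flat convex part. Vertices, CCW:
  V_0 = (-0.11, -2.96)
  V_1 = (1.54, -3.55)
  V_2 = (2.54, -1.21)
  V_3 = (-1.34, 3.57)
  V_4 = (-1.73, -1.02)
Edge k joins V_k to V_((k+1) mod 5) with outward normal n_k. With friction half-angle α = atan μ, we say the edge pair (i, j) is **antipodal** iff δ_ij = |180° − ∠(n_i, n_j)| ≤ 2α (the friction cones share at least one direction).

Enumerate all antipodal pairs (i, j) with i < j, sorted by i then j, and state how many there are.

α = atan 0.45 = 24.23°;  2α = 48.46°
n_0 = (-0.3367, -0.9416)
n_1 = (+0.9196, -0.3930)
n_2 = (+0.7764, +0.6302)
n_3 = (-0.9964, +0.0847)
n_4 = (-0.7676, -0.6410)
  (0,1): δ = 93.46°  ·
  (0,2): δ = 31.26°  ✓
  (0,3): δ = 104.82°  ·
  (0,4): δ = 149.54°  ·
  (1,2): δ = 117.79°  ·
  (1,3): δ = 18.28°  ✓
  (1,4): δ = 63.00°  ·
  (2,3): δ = 43.92°  ✓
  (2,4): δ = 0.80°  ✓
  (3,4): δ = 135.28°  ·
antipodal pairs: 4

count = 4; pairs: (0,2), (1,3), (2,3), (2,4)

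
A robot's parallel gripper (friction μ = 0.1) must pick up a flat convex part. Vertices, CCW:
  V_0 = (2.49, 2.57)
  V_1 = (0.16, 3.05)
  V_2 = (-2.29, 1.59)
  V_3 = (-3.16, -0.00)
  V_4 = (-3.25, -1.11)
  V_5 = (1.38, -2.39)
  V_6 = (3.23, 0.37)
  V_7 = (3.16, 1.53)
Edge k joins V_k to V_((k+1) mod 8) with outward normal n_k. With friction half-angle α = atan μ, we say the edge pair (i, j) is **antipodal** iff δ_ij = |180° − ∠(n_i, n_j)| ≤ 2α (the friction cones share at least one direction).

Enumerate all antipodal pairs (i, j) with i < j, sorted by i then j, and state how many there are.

α = atan 0.1 = 5.71°;  2α = 11.42°
n_0 = (+0.2018, +0.9794)
n_1 = (-0.5119, +0.8590)
n_2 = (-0.8773, +0.4800)
n_3 = (-0.9967, +0.0808)
n_4 = (-0.2665, -0.9638)
n_5 = (+0.8307, -0.5568)
n_6 = (+0.9982, +0.0602)
n_7 = (+0.8407, +0.5416)
  (0,1): δ = 137.57°  ·
  (0,2): δ = 107.05°  ·
  (0,3): δ = 82.99°  ·
  (0,4): δ = 3.81°  ✓
  (0,5): δ = 67.81°  ·
  (0,6): δ = 105.09°  ·
  (0,7): δ = 134.43°  ·
  (1,2): δ = 149.48°  ·
  (1,3): δ = 125.43°  ·
  (1,4): δ = 46.25°  ·
  (1,5): δ = 25.37°  ·
  (1,6): δ = 62.66°  ·
  (1,7): δ = 92.00°  ·
  (2,3): δ = 155.95°  ·
  (2,4): δ = 76.77°  ·
  (2,5): δ = 5.15°  ✓
  (2,6): δ = 32.14°  ·
  (2,7): δ = 61.48°  ·
  (3,4): δ = 100.82°  ·
  (3,5): δ = 29.20°  ·
  (3,6): δ = 8.09°  ✓
  (3,7): δ = 37.43°  ·
  (4,5): δ = 108.38°  ·
  (4,6): δ = 71.09°  ·
  (4,7): δ = 41.76°  ·
  (5,6): δ = 142.71°  ·
  (5,7): δ = 113.38°  ·
  (6,7): δ = 150.66°  ·
antipodal pairs: 3

count = 3; pairs: (0,4), (2,5), (3,6)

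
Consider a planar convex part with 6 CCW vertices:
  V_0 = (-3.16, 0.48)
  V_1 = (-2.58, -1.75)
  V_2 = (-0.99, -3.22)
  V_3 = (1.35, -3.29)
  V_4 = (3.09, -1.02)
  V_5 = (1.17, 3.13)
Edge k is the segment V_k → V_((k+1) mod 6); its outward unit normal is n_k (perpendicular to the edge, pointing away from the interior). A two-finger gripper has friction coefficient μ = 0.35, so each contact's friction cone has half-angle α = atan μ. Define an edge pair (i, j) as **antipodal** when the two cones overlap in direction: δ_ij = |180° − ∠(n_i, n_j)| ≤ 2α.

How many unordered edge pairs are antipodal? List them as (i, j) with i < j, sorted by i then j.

count = 4; pairs: (0,4), (1,4), (2,5), (3,5)

α = atan 0.35 = 19.29°;  2α = 38.58°
n_0 = (-0.9678, -0.2517)
n_1 = (-0.6789, -0.7343)
n_2 = (-0.0299, -0.9996)
n_3 = (+0.7937, -0.6084)
n_4 = (+0.9076, +0.4199)
n_5 = (-0.5220, +0.8529)
  (0,1): δ = 147.33°  ·
  (0,2): δ = 106.29°  ·
  (0,3): δ = 52.05°  ·
  (0,4): δ = 10.25°  ✓
  (0,5): δ = 106.89°  ·
  (1,2): δ = 138.96°  ·
  (1,3): δ = 84.72°  ·
  (1,4): δ = 22.42°  ✓
  (1,5): δ = 74.22°  ·
  (2,3): δ = 125.76°  ·
  (2,4): δ = 63.46°  ·
  (2,5): δ = 33.18°  ✓
  (3,4): δ = 117.70°  ·
  (3,5): δ = 21.06°  ✓
  (4,5): δ = 83.36°  ·
antipodal pairs: 4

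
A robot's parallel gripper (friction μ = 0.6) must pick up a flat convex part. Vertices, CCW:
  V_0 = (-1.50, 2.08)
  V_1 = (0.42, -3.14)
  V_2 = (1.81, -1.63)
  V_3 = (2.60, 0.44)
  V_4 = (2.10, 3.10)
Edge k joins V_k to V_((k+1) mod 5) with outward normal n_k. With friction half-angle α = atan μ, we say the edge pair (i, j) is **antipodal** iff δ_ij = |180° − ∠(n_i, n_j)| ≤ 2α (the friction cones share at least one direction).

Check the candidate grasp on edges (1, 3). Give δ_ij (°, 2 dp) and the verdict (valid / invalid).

δ = 126.72°, invalid

α = atan 0.6 = 30.96°;  2α = 61.93°
edge 1: e_1 = (+1.39, +1.51);  n_1 = (+0.7357, -0.6773)
edge 3: e_3 = (-0.50, +2.66);  n_3 = (+0.9828, +0.1847)
∠(n_1, n_3) = 53.28°
δ = |180° − 53.28°| = 126.72°
126.72° > 2α = 61.93°  →  invalid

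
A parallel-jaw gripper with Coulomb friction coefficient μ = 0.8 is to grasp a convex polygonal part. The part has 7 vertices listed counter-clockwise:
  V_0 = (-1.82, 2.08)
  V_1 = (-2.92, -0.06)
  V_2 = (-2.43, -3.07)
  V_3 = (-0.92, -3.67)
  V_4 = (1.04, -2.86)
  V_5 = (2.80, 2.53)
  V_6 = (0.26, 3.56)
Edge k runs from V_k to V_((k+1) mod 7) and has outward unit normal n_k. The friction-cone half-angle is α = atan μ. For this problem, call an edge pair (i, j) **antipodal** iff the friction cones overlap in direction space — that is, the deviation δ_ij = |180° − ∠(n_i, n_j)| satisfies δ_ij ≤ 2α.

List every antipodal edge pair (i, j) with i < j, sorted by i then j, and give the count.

α = atan 0.8 = 38.66°;  2α = 77.32°
n_0 = (-0.8894, +0.4572)
n_1 = (-0.9870, -0.1607)
n_2 = (-0.3693, -0.9293)
n_3 = (+0.3819, -0.9242)
n_4 = (+0.9506, -0.3104)
n_5 = (+0.3758, +0.9267)
n_6 = (-0.5798, +0.8148)
  (0,1): δ = 143.55°  ·
  (0,2): δ = 84.47°  ·
  (0,3): δ = 40.34°  ✓
  (0,4): δ = 9.12°  ✓
  (0,5): δ = 95.13°  ·
  (0,6): δ = 152.64°  ·
  (1,2): δ = 120.92°  ·
  (1,3): δ = 76.79°  ✓
  (1,4): δ = 27.33°  ✓
  (1,5): δ = 58.68°  ✓
  (1,6): δ = 116.19°  ·
  (2,3): δ = 135.88°  ·
  (2,4): δ = 86.41°  ·
  (2,5): δ = 0.40°  ✓
  (2,6): δ = 57.10°  ✓
  (3,4): δ = 130.54°  ·
  (3,5): δ = 44.53°  ✓
  (3,6): δ = 12.98°  ✓
  (4,5): δ = 93.99°  ·
  (4,6): δ = 36.48°  ✓
  (5,6): δ = 122.49°  ·
antipodal pairs: 10

count = 10; pairs: (0,3), (0,4), (1,3), (1,4), (1,5), (2,5), (2,6), (3,5), (3,6), (4,6)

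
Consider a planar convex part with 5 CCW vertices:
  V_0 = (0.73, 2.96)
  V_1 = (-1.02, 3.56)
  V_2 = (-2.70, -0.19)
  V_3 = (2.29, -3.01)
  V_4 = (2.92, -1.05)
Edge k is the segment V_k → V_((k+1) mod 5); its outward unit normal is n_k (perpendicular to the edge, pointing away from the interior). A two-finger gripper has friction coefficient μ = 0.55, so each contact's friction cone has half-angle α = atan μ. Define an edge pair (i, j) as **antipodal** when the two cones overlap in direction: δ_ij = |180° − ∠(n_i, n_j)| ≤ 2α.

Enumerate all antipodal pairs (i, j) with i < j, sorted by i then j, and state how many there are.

count = 4; pairs: (0,2), (1,3), (1,4), (2,4)

α = atan 0.55 = 28.81°;  2α = 57.62°
n_0 = (+0.3243, +0.9459)
n_1 = (-0.9126, +0.4088)
n_2 = (-0.4920, -0.8706)
n_3 = (+0.9520, -0.3060)
n_4 = (+0.8776, +0.4793)
  (0,1): δ = 95.21°  ·
  (0,2): δ = 10.55°  ✓
  (0,3): δ = 91.11°  ·
  (0,4): δ = 137.57°  ·
  (1,2): δ = 95.34°  ·
  (1,3): δ = 6.31°  ✓
  (1,4): δ = 52.77°  ✓
  (2,3): δ = 78.35°  ·
  (2,4): δ = 31.89°  ✓
  (3,4): δ = 133.54°  ·
antipodal pairs: 4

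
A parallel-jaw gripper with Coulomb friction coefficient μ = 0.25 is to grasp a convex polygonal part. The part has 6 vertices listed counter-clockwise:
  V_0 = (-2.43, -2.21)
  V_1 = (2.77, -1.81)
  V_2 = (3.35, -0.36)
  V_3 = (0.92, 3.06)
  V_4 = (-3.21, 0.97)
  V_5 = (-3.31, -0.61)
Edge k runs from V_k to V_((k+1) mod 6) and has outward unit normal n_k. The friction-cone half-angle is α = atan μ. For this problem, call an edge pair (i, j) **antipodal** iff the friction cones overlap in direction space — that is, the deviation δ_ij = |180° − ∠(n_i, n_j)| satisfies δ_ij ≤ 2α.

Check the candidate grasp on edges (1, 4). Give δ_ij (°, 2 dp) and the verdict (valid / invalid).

α = atan 0.25 = 14.04°;  2α = 28.07°
edge 1: e_1 = (+0.58, +1.45);  n_1 = (+0.9285, -0.3714)
edge 4: e_4 = (-0.10, -1.58);  n_4 = (-0.9980, +0.0632)
∠(n_1, n_4) = 161.82°
δ = |180° − 161.82°| = 18.18°
18.18° ≤ 2α = 28.07°  →  valid

δ = 18.18°, valid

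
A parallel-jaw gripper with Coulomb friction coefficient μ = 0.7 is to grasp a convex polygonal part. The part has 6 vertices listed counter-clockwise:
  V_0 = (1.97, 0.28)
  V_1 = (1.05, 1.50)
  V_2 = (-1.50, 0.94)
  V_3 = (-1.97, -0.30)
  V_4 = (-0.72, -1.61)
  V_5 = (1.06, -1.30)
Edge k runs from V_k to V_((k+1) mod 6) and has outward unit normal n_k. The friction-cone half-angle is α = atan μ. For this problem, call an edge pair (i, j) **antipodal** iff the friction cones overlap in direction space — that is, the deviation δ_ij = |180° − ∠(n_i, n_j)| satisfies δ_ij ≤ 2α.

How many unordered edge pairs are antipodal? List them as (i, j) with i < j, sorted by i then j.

α = atan 0.7 = 34.99°;  2α = 69.98°
n_0 = (+0.7984, +0.6021)
n_1 = (-0.2145, +0.9767)
n_2 = (-0.9351, +0.3544)
n_3 = (-0.7235, -0.6903)
n_4 = (+0.1716, -0.9852)
n_5 = (+0.8666, -0.4991)
  (0,1): δ = 114.63°  ·
  (0,2): δ = 57.78°  ✓
  (0,3): δ = 6.64°  ✓
  (0,4): δ = 62.86°  ✓
  (0,5): δ = 113.04°  ·
  (1,2): δ = 123.14°  ·
  (1,3): δ = 58.73°  ✓
  (1,4): δ = 2.51°  ✓
  (1,5): δ = 47.67°  ✓
  (2,3): δ = 115.58°  ·
  (2,4): δ = 59.36°  ✓
  (2,5): δ = 9.18°  ✓
  (3,4): δ = 123.78°  ·
  (3,5): δ = 73.60°  ·
  (4,5): δ = 129.82°  ·
antipodal pairs: 8

count = 8; pairs: (0,2), (0,3), (0,4), (1,3), (1,4), (1,5), (2,4), (2,5)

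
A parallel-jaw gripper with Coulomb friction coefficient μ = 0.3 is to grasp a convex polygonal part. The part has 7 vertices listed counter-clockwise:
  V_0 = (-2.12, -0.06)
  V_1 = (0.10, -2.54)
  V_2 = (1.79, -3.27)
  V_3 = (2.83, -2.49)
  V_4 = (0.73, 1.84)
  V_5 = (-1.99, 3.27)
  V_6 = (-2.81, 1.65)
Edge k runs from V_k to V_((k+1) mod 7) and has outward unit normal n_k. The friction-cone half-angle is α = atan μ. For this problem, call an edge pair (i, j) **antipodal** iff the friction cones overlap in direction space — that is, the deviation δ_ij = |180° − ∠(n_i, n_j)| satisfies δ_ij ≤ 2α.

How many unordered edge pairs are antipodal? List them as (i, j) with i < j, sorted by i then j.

α = atan 0.3 = 16.70°;  2α = 33.40°
n_0 = (-0.7451, -0.6670)
n_1 = (-0.3965, -0.9180)
n_2 = (+0.6000, -0.8000)
n_3 = (+0.8998, +0.4364)
n_4 = (+0.4653, +0.8851)
n_5 = (-0.8922, +0.4516)
n_6 = (-0.9274, -0.3742)
  (0,1): δ = 155.20°  ·
  (0,2): δ = 94.96°  ·
  (0,3): δ = 15.96°  ✓
  (0,4): δ = 20.43°  ✓
  (0,5): δ = 111.32°  ·
  (0,6): δ = 160.14°  ·
  (1,2): δ = 119.77°  ·
  (1,3): δ = 40.77°  ·
  (1,4): δ = 4.37°  ✓
  (1,5): δ = 86.51°  ·
  (1,6): δ = 135.34°  ·
  (2,3): δ = 101.00°  ·
  (2,4): δ = 64.60°  ·
  (2,5): δ = 26.28°  ✓
  (2,6): δ = 75.10°  ·
  (3,4): δ = 143.61°  ·
  (3,5): δ = 52.72°  ·
  (3,6): δ = 3.90°  ✓
  (4,5): δ = 89.11°  ·
  (4,6): δ = 40.29°  ·
  (5,6): δ = 131.18°  ·
antipodal pairs: 5

count = 5; pairs: (0,3), (0,4), (1,4), (2,5), (3,6)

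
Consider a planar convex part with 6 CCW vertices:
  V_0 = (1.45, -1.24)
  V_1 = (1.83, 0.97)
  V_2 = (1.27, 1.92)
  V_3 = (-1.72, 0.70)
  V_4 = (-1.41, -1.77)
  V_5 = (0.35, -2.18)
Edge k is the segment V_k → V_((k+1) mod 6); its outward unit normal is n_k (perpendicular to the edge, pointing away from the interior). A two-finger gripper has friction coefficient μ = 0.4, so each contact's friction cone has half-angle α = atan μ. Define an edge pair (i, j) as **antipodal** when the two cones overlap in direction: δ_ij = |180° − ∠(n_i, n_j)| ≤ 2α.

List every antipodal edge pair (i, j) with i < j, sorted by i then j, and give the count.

count = 4; pairs: (0,3), (1,3), (2,4), (2,5)

α = atan 0.4 = 21.80°;  2α = 43.60°
n_0 = (+0.9855, -0.1695)
n_1 = (+0.8615, +0.5078)
n_2 = (-0.3778, +0.9259)
n_3 = (-0.9922, -0.1245)
n_4 = (-0.2269, -0.9739)
n_5 = (+0.6497, -0.7602)
  (0,1): δ = 139.73°  ·
  (0,2): δ = 58.05°  ·
  (0,3): δ = 16.91°  ✓
  (0,4): δ = 86.64°  ·
  (0,5): δ = 140.27°  ·
  (1,2): δ = 98.32°  ·
  (1,3): δ = 23.36°  ✓
  (1,4): δ = 46.37°  ·
  (1,5): δ = 100.00°  ·
  (2,3): δ = 105.04°  ·
  (2,4): δ = 35.31°  ✓
  (2,5): δ = 18.32°  ✓
  (3,4): δ = 110.27°  ·
  (3,5): δ = 56.64°  ·
  (4,5): δ = 126.37°  ·
antipodal pairs: 4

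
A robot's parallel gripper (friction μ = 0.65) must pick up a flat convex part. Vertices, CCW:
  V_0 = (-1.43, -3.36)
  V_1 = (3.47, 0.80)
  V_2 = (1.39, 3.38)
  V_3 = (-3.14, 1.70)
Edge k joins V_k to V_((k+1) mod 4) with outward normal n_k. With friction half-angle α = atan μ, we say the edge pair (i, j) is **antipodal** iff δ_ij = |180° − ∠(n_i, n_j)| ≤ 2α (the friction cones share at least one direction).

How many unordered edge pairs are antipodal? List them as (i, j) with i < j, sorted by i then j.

count = 2; pairs: (0,2), (1,3)

α = atan 0.65 = 33.02°;  2α = 66.05°
n_0 = (+0.6472, -0.7623)
n_1 = (+0.7785, +0.6276)
n_2 = (-0.3477, +0.9376)
n_3 = (-0.9474, -0.3202)
  (0,1): δ = 91.45°  ·
  (0,2): δ = 19.98°  ✓
  (0,3): δ = 68.34°  ·
  (1,2): δ = 108.53°  ·
  (1,3): δ = 20.20°  ✓
  (2,3): δ = 91.68°  ·
antipodal pairs: 2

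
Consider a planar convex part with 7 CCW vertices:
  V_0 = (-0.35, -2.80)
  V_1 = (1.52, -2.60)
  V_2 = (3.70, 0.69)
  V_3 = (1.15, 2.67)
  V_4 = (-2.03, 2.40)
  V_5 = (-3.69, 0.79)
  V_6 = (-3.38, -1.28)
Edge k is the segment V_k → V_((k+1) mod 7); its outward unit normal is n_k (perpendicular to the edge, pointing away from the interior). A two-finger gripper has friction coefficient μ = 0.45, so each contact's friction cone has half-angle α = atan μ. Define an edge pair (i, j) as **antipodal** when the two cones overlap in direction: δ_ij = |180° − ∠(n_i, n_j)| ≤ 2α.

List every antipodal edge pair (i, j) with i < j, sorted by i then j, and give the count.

count = 8; pairs: (0,2), (0,3), (0,4), (1,4), (1,5), (2,5), (2,6), (3,6)

α = atan 0.45 = 24.23°;  2α = 48.46°
n_0 = (+0.1063, -0.9943)
n_1 = (+0.8336, -0.5524)
n_2 = (+0.6133, +0.7899)
n_3 = (-0.0846, +0.9964)
n_4 = (-0.6962, +0.7178)
n_5 = (-0.9890, -0.1481)
n_6 = (-0.4484, -0.8938)
  (0,1): δ = 129.63°  ·
  (0,2): δ = 43.93°  ✓
  (0,3): δ = 1.25°  ✓
  (0,4): δ = 38.02°  ✓
  (0,5): δ = 92.41°  ·
  (0,6): δ = 147.25°  ·
  (1,2): δ = 94.30°  ·
  (1,3): δ = 51.62°  ·
  (1,4): δ = 12.35°  ✓
  (1,5): δ = 42.05°  ✓
  (1,6): δ = 96.89°  ·
  (2,3): δ = 137.32°  ·
  (2,4): δ = 98.05°  ·
  (2,5): δ = 43.65°  ✓
  (2,6): δ = 11.19°  ✓
  (3,4): δ = 140.73°  ·
  (3,5): δ = 86.34°  ·
  (3,6): δ = 31.49°  ✓
  (4,5): δ = 125.61°  ·
  (4,6): δ = 70.76°  ·
  (5,6): δ = 125.16°  ·
antipodal pairs: 8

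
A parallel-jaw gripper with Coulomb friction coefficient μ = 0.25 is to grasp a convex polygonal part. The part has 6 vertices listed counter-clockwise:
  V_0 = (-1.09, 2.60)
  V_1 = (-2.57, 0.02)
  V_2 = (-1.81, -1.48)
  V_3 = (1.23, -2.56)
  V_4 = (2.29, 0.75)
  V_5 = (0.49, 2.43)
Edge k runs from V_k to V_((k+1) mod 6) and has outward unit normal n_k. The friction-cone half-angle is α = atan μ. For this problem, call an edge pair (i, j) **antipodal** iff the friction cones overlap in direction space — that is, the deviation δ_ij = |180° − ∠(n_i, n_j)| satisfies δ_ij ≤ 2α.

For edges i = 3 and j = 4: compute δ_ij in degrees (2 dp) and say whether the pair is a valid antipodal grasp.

α = atan 0.25 = 14.04°;  2α = 28.07°
edge 3: e_3 = (+1.06, +3.31);  n_3 = (+0.9524, -0.3050)
edge 4: e_4 = (-1.80, +1.68);  n_4 = (+0.6823, +0.7311)
∠(n_3, n_4) = 64.73°
δ = |180° − 64.73°| = 115.27°
115.27° > 2α = 28.07°  →  invalid

δ = 115.27°, invalid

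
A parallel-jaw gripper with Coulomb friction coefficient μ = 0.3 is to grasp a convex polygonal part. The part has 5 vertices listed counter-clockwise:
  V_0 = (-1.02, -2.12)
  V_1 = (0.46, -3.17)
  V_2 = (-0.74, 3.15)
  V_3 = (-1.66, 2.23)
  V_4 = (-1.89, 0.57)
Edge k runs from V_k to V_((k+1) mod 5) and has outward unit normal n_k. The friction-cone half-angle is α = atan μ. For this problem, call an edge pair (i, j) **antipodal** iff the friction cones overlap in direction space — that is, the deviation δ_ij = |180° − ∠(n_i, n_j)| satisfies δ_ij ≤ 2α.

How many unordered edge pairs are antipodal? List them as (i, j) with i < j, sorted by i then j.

α = atan 0.3 = 16.70°;  2α = 33.40°
n_0 = (-0.5786, -0.8156)
n_1 = (+0.9824, +0.1865)
n_2 = (-0.7071, +0.7071)
n_3 = (-0.9905, +0.1372)
n_4 = (-0.9515, -0.3077)
  (0,1): δ = 43.89°  ·
  (0,2): δ = 80.35°  ·
  (0,3): δ = 117.47°  ·
  (0,4): δ = 143.28°  ·
  (1,2): δ = 55.75°  ·
  (1,3): δ = 18.64°  ✓
  (1,4): δ = 7.17°  ✓
  (2,3): δ = 142.89°  ·
  (2,4): δ = 117.08°  ·
  (3,4): δ = 154.19°  ·
antipodal pairs: 2

count = 2; pairs: (1,3), (1,4)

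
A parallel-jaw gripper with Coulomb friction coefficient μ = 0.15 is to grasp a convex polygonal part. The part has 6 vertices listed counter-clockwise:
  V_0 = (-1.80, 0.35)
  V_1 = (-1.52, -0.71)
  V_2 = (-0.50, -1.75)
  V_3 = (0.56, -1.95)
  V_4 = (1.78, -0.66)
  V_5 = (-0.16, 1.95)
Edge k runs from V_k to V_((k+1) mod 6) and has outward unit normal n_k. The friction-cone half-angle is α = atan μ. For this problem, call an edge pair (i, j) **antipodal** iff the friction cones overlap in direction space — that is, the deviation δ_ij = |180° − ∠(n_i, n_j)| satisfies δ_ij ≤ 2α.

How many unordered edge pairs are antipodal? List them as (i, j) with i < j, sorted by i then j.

α = atan 0.15 = 8.53°;  2α = 17.06°
n_0 = (-0.9668, -0.2554)
n_1 = (-0.7139, -0.7002)
n_2 = (-0.1854, -0.9827)
n_3 = (+0.7265, -0.6871)
n_4 = (+0.8026, +0.5966)
n_5 = (-0.6983, +0.7158)
  (0,1): δ = 150.35°  ·
  (0,2): δ = 115.48°  ·
  (0,3): δ = 58.20°  ·
  (0,4): δ = 21.83°  ·
  (0,5): δ = 119.50°  ·
  (1,2): δ = 145.13°  ·
  (1,3): δ = 87.85°  ·
  (1,4): δ = 7.82°  ✓
  (1,5): δ = 89.85°  ·
  (2,3): δ = 122.72°  ·
  (2,4): δ = 42.69°  ·
  (2,5): δ = 54.98°  ·
  (3,4): δ = 99.97°  ·
  (3,5): δ = 2.30°  ✓
  (4,5): δ = 82.33°  ·
antipodal pairs: 2

count = 2; pairs: (1,4), (3,5)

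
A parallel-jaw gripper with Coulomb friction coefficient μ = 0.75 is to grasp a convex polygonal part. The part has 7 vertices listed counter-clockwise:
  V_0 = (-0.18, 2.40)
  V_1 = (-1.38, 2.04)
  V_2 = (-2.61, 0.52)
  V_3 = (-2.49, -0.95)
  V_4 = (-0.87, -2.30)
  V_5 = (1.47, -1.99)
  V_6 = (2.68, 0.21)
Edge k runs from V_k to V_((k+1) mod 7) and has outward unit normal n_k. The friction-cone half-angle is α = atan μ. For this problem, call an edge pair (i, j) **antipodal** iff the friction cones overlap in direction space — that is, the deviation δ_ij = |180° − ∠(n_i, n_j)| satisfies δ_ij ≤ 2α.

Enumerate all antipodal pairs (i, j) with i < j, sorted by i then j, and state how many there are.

α = atan 0.75 = 36.87°;  2α = 73.74°
n_0 = (-0.2873, +0.9578)
n_1 = (-0.7774, +0.6291)
n_2 = (-0.9967, -0.0814)
n_3 = (-0.6402, -0.7682)
n_4 = (+0.1313, -0.9913)
n_5 = (+0.8762, -0.4819)
n_6 = (+0.6080, +0.7940)
  (0,1): δ = 145.68°  ·
  (0,2): δ = 102.03°  ·
  (0,3): δ = 56.50°  ✓
  (0,4): δ = 9.15°  ✓
  (0,5): δ = 44.49°  ✓
  (0,6): δ = 125.86°  ·
  (1,2): δ = 136.35°  ·
  (1,3): δ = 90.83°  ·
  (1,4): δ = 43.47°  ✓
  (1,5): δ = 10.17°  ✓
  (1,6): δ = 91.54°  ·
  (2,3): δ = 134.47°  ·
  (2,4): δ = 87.12°  ·
  (2,5): δ = 33.48°  ✓
  (2,6): δ = 47.89°  ✓
  (3,4): δ = 132.65°  ·
  (3,5): δ = 79.01°  ·
  (3,6): δ = 2.36°  ✓
  (4,5): δ = 126.36°  ·
  (4,6): δ = 44.99°  ✓
  (5,6): δ = 98.63°  ·
antipodal pairs: 9

count = 9; pairs: (0,3), (0,4), (0,5), (1,4), (1,5), (2,5), (2,6), (3,6), (4,6)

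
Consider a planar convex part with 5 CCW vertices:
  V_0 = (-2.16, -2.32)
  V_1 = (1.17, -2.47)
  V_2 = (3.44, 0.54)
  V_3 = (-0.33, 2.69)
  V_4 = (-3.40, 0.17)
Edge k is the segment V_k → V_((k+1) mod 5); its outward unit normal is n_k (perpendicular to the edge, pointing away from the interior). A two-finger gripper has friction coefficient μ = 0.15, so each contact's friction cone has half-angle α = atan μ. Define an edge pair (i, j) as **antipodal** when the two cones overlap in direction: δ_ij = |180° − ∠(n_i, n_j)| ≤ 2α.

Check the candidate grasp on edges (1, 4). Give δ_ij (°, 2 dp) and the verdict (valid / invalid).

α = atan 0.15 = 8.53°;  2α = 17.06°
edge 1: e_1 = (+2.27, +3.01);  n_1 = (+0.7984, -0.6021)
edge 4: e_4 = (+1.24, -2.49);  n_4 = (-0.8951, -0.4458)
∠(n_1, n_4) = 116.51°
δ = |180° − 116.51°| = 63.49°
63.49° > 2α = 17.06°  →  invalid

δ = 63.49°, invalid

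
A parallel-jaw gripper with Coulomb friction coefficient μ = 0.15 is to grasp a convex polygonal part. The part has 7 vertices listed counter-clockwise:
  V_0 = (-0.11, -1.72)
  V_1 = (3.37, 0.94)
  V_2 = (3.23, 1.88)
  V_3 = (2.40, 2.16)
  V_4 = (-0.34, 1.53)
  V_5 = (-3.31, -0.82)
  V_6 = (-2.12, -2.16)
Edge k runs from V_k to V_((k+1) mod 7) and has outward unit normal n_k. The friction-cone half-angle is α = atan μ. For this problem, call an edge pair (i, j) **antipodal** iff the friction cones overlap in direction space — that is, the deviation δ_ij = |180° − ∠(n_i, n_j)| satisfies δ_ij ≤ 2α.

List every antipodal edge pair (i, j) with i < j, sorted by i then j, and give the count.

count = 2; pairs: (0,4), (3,6)

α = atan 0.15 = 8.53°;  2α = 17.06°
n_0 = (+0.6073, -0.7945)
n_1 = (+0.9891, +0.1473)
n_2 = (+0.3197, +0.9475)
n_3 = (-0.2241, +0.9746)
n_4 = (-0.6205, +0.7842)
n_5 = (-0.7477, -0.6640)
n_6 = (+0.2138, -0.9769)
  (0,1): δ = 118.92°  ·
  (0,2): δ = 56.03°  ·
  (0,3): δ = 24.44°  ·
  (0,4): δ = 0.96°  ✓
  (0,5): δ = 94.21°  ·
  (0,6): δ = 154.95°  ·
  (1,2): δ = 117.11°  ·
  (1,3): δ = 85.52°  ·
  (1,4): δ = 60.12°  ·
  (1,5): δ = 33.14°  ·
  (1,6): δ = 93.88°  ·
  (2,3): δ = 148.41°  ·
  (2,4): δ = 123.01°  ·
  (2,5): δ = 29.75°  ·
  (2,6): δ = 30.99°  ·
  (3,4): δ = 154.60°  ·
  (3,5): δ = 61.34°  ·
  (3,6): δ = 0.60°  ✓
  (4,5): δ = 86.75°  ·
  (4,6): δ = 26.01°  ·
  (5,6): δ = 119.26°  ·
antipodal pairs: 2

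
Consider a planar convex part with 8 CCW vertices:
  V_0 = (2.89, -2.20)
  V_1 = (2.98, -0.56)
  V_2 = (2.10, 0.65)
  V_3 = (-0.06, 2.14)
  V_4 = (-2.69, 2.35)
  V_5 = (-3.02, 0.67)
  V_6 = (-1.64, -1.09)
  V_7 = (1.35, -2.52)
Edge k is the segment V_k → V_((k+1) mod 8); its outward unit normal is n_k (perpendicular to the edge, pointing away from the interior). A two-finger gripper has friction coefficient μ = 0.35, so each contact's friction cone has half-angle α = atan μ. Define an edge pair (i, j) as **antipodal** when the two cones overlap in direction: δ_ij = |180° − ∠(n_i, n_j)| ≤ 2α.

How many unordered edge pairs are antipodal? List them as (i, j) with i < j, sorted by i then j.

α = atan 0.35 = 19.29°;  2α = 38.58°
n_0 = (+0.9985, -0.0548)
n_1 = (+0.8087, +0.5882)
n_2 = (+0.5678, +0.8232)
n_3 = (+0.0796, +0.9968)
n_4 = (-0.9812, +0.1927)
n_5 = (-0.7869, -0.6170)
n_6 = (-0.4315, -0.9021)
n_7 = (+0.2034, -0.9791)
  (0,1): δ = 140.83°  ·
  (0,2): δ = 121.46°  ·
  (0,3): δ = 91.42°  ·
  (0,4): δ = 7.97°  ✓
  (0,5): δ = 41.24°  ·
  (0,6): δ = 67.58°  ·
  (0,7): δ = 104.88°  ·
  (1,2): δ = 160.63°  ·
  (1,3): δ = 130.59°  ·
  (1,4): δ = 47.14°  ·
  (1,5): δ = 2.07°  ✓
  (1,6): δ = 28.41°  ✓
  (1,7): δ = 65.71°  ·
  (2,3): δ = 149.97°  ·
  (2,4): δ = 66.51°  ·
  (2,5): δ = 17.30°  ✓
  (2,6): δ = 9.04°  ✓
  (2,7): δ = 46.34°  ·
  (3,4): δ = 96.55°  ·
  (3,5): δ = 47.34°  ·
  (3,6): δ = 20.99°  ✓
  (3,7): δ = 16.30°  ✓
  (4,5): δ = 130.79°  ·
  (4,6): δ = 104.45°  ·
  (4,7): δ = 67.15°  ·
  (5,6): δ = 153.66°  ·
  (5,7): δ = 116.36°  ·
  (6,7): δ = 142.70°  ·
antipodal pairs: 7

count = 7; pairs: (0,4), (1,5), (1,6), (2,5), (2,6), (3,6), (3,7)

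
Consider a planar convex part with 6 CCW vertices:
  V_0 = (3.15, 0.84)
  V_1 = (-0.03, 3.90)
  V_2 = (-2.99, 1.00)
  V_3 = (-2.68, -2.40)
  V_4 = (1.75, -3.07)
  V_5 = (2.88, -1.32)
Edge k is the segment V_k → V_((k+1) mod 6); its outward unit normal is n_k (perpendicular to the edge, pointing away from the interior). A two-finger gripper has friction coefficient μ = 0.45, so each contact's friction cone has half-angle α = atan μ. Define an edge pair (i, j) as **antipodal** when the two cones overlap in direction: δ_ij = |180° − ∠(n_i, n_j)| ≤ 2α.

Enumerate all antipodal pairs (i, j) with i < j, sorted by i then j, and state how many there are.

count = 6; pairs: (0,2), (0,3), (1,4), (1,5), (2,4), (2,5)

α = atan 0.45 = 24.23°;  2α = 48.46°
n_0 = (+0.6934, +0.7206)
n_1 = (-0.6998, +0.7143)
n_2 = (-0.9959, -0.0908)
n_3 = (-0.1495, -0.9888)
n_4 = (+0.8401, -0.5425)
n_5 = (+0.9923, -0.1240)
  (0,1): δ = 91.69°  ·
  (0,2): δ = 40.89°  ✓
  (0,3): δ = 35.30°  ✓
  (0,4): δ = 101.05°  ·
  (0,5): δ = 126.77°  ·
  (1,2): δ = 129.20°  ·
  (1,3): δ = 53.01°  ·
  (1,4): δ = 12.74°  ✓
  (1,5): δ = 38.46°  ✓
  (2,3): δ = 103.81°  ·
  (2,4): δ = 38.06°  ✓
  (2,5): δ = 12.33°  ✓
  (3,4): δ = 114.25°  ·
  (3,5): δ = 88.52°  ·
  (4,5): δ = 154.27°  ·
antipodal pairs: 6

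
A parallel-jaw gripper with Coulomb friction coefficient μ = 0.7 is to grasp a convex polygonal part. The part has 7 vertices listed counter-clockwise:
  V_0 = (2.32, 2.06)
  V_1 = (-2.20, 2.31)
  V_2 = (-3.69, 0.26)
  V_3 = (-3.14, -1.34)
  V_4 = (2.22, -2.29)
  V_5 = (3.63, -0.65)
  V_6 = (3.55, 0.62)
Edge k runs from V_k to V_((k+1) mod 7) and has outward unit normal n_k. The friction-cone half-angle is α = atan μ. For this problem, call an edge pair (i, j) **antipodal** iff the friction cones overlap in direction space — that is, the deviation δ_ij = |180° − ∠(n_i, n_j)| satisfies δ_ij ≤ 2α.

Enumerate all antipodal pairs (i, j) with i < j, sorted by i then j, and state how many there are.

α = atan 0.7 = 34.99°;  2α = 69.98°
n_0 = (+0.0552, +0.9985)
n_1 = (-0.8089, +0.5879)
n_2 = (-0.9457, -0.3251)
n_3 = (-0.1745, -0.9847)
n_4 = (+0.7583, -0.6519)
n_5 = (+0.9980, +0.0629)
n_6 = (+0.7604, +0.6495)
  (0,1): δ = 122.84°  ·
  (0,2): δ = 67.86°  ✓
  (0,3): δ = 6.88°  ✓
  (0,4): δ = 52.48°  ✓
  (0,5): δ = 96.77°  ·
  (0,6): δ = 133.67°  ·
  (1,2): δ = 125.02°  ·
  (1,3): δ = 64.04°  ✓
  (1,4): δ = 4.68°  ✓
  (1,5): δ = 39.62°  ✓
  (1,6): δ = 76.51°  ·
  (2,3): δ = 119.02°  ·
  (2,4): δ = 59.66°  ✓
  (2,5): δ = 15.37°  ✓
  (2,6): δ = 21.53°  ✓
  (3,4): δ = 120.64°  ·
  (3,5): δ = 76.34°  ·
  (3,6): δ = 39.45°  ✓
  (4,5): δ = 135.71°  ·
  (4,6): δ = 98.81°  ·
  (5,6): δ = 143.10°  ·
antipodal pairs: 10

count = 10; pairs: (0,2), (0,3), (0,4), (1,3), (1,4), (1,5), (2,4), (2,5), (2,6), (3,6)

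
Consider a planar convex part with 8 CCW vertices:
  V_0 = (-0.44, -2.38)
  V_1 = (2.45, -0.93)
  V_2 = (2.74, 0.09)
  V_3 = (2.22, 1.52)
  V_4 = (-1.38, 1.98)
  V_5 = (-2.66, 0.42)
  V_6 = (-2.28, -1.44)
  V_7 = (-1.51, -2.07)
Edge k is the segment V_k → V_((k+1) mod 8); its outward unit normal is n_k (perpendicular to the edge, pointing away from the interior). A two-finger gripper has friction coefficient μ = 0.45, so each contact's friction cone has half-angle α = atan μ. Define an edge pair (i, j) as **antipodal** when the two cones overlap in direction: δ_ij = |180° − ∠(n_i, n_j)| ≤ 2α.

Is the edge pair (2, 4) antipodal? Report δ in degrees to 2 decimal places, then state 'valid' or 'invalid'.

δ = 59.35°, invalid

α = atan 0.45 = 24.23°;  2α = 48.46°
edge 2: e_2 = (-0.52, +1.43);  n_2 = (+0.9398, +0.3417)
edge 4: e_4 = (-1.28, -1.56);  n_4 = (-0.7731, +0.6343)
∠(n_2, n_4) = 120.65°
δ = |180° − 120.65°| = 59.35°
59.35° > 2α = 48.46°  →  invalid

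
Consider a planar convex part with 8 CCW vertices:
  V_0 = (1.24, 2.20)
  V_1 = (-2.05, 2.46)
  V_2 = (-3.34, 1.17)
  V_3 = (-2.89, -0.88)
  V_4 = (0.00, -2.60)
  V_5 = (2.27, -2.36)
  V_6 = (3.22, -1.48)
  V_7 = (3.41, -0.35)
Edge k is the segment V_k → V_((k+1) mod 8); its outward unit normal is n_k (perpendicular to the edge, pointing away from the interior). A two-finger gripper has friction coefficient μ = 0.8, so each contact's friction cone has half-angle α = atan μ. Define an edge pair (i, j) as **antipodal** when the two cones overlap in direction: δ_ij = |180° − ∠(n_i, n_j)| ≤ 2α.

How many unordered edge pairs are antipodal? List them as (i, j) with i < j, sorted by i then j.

α = atan 0.8 = 38.66°;  2α = 77.32°
n_0 = (+0.0788, +0.9969)
n_1 = (-0.7071, +0.7071)
n_2 = (-0.9767, -0.2144)
n_3 = (-0.5114, -0.8593)
n_4 = (+0.1051, -0.9945)
n_5 = (+0.6796, -0.7336)
n_6 = (+0.9862, -0.1658)
n_7 = (+0.7616, +0.6481)
  (0,1): δ = 130.48°  ·
  (0,2): δ = 73.10°  ✓
  (0,3): δ = 26.24°  ✓
  (0,4): δ = 10.55°  ✓
  (0,5): δ = 47.33°  ✓
  (0,6): δ = 84.97°  ·
  (0,7): δ = 134.92°  ·
  (1,2): δ = 122.62°  ·
  (1,3): δ = 75.76°  ✓
  (1,4): δ = 38.96°  ✓
  (1,5): δ = 2.19°  ✓
  (1,6): δ = 35.46°  ✓
  (1,7): δ = 85.40°  ·
  (2,3): δ = 133.14°  ·
  (2,4): δ = 96.35°  ·
  (2,5): δ = 59.57°  ✓
  (2,6): δ = 21.93°  ✓
  (2,7): δ = 28.02°  ✓
  (3,4): δ = 143.21°  ·
  (3,5): δ = 106.43°  ·
  (3,6): δ = 68.79°  ✓
  (3,7): δ = 18.84°  ✓
  (4,5): δ = 143.23°  ·
  (4,6): δ = 105.58°  ·
  (4,7): δ = 55.64°  ✓
  (5,6): δ = 142.35°  ·
  (5,7): δ = 92.41°  ·
  (6,7): δ = 130.06°  ·
antipodal pairs: 14

count = 14; pairs: (0,2), (0,3), (0,4), (0,5), (1,3), (1,4), (1,5), (1,6), (2,5), (2,6), (2,7), (3,6), (3,7), (4,7)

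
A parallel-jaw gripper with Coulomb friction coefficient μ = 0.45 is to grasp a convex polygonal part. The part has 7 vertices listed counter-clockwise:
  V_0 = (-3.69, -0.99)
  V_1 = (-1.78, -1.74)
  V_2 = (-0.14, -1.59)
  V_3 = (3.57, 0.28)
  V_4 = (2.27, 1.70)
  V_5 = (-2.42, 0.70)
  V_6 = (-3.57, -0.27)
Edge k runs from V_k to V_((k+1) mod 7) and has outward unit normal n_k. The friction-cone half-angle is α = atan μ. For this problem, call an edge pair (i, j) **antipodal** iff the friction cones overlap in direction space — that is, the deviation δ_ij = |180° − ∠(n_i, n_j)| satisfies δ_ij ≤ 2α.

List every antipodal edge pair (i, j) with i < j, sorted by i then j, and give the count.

α = atan 0.45 = 24.23°;  2α = 48.46°
n_0 = (-0.3655, -0.9308)
n_1 = (+0.0911, -0.9958)
n_2 = (+0.4501, -0.8930)
n_3 = (+0.7376, +0.6753)
n_4 = (-0.2085, +0.9780)
n_5 = (-0.6447, +0.7644)
n_6 = (-0.9864, +0.1644)
  (0,1): δ = 153.34°  ·
  (0,2): δ = 131.81°  ·
  (0,3): δ = 26.09°  ✓
  (0,4): δ = 33.47°  ✓
  (0,5): δ = 61.59°  ·
  (0,6): δ = 101.98°  ·
  (1,2): δ = 158.48°  ·
  (1,3): δ = 52.75°  ·
  (1,4): δ = 6.81°  ✓
  (1,5): δ = 34.92°  ✓
  (1,6): δ = 75.31°  ·
  (2,3): δ = 74.28°  ·
  (2,4): δ = 14.71°  ✓
  (2,5): δ = 13.40°  ✓
  (2,6): δ = 53.79°  ·
  (3,4): δ = 120.44°  ·
  (3,5): δ = 92.33°  ·
  (3,6): δ = 51.94°  ·
  (4,5): δ = 151.89°  ·
  (4,6): δ = 111.50°  ·
  (5,6): δ = 139.61°  ·
antipodal pairs: 6

count = 6; pairs: (0,3), (0,4), (1,4), (1,5), (2,4), (2,5)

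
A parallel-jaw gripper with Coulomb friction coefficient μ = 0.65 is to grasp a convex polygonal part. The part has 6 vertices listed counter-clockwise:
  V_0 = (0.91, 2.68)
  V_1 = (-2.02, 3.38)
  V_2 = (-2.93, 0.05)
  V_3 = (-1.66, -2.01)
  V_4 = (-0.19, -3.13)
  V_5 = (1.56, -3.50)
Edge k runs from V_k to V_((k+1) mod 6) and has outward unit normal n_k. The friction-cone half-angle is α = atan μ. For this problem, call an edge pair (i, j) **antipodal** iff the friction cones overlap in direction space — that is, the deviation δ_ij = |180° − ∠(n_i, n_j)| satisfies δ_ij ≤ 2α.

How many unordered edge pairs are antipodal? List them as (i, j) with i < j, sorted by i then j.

count = 6; pairs: (0,2), (0,3), (0,4), (1,5), (2,5), (3,5)

α = atan 0.65 = 33.02°;  2α = 66.05°
n_0 = (+0.2324, +0.9726)
n_1 = (-0.9646, +0.2636)
n_2 = (-0.8512, -0.5248)
n_3 = (-0.6060, -0.7954)
n_4 = (-0.2069, -0.9784)
n_5 = (+0.9945, +0.1046)
  (0,1): δ = 91.85°  ·
  (0,2): δ = 44.91°  ✓
  (0,3): δ = 23.87°  ✓
  (0,4): δ = 1.50°  ✓
  (0,5): δ = 109.44°  ·
  (1,2): δ = 133.06°  ·
  (1,3): δ = 112.02°  ·
  (1,4): δ = 86.65°  ·
  (1,5): δ = 21.29°  ✓
  (2,3): δ = 158.96°  ·
  (2,4): δ = 133.59°  ·
  (2,5): δ = 25.65°  ✓
  (3,4): δ = 154.63°  ·
  (3,5): δ = 46.69°  ✓
  (4,5): δ = 72.06°  ·
antipodal pairs: 6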